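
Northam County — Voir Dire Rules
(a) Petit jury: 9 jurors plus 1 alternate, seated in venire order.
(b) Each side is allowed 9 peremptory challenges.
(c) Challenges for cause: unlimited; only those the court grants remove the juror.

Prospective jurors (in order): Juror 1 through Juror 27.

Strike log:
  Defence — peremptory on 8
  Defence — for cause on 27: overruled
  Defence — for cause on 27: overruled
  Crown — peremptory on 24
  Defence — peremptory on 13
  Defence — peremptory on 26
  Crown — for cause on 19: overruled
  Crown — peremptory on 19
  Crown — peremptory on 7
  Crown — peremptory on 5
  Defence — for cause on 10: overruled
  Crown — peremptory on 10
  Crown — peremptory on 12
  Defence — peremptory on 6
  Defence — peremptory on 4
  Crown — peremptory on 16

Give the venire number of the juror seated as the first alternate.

Removed: #4, #5, #6, #7, #8, #10, #12, #13, #16, #19, #24, #26. (#27 stays — for-cause denied.)
Seating in order: seats 1–9 → #1, #2, #3, #9, #11, #14, #15, #17, #18; alternates → #20.
So alternate 1 is #20.

20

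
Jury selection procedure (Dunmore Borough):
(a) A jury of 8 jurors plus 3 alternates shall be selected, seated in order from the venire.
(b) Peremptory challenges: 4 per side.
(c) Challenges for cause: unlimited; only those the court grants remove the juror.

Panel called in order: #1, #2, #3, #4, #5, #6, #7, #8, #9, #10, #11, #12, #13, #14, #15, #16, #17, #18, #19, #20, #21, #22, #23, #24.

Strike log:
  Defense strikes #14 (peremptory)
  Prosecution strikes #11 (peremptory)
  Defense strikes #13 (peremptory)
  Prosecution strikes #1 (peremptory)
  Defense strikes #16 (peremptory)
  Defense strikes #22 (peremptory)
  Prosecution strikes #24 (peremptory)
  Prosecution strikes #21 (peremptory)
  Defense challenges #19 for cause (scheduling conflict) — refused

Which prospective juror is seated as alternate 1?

Removed: #1, #11, #13, #14, #16, #21, #22, #24. (#19 stays — for-cause denied.)
Filling seats in venire order through position 9: #2, #3, #4, #5, #6, #7, #8, #9, #10.
So alternate 1 is #10.

10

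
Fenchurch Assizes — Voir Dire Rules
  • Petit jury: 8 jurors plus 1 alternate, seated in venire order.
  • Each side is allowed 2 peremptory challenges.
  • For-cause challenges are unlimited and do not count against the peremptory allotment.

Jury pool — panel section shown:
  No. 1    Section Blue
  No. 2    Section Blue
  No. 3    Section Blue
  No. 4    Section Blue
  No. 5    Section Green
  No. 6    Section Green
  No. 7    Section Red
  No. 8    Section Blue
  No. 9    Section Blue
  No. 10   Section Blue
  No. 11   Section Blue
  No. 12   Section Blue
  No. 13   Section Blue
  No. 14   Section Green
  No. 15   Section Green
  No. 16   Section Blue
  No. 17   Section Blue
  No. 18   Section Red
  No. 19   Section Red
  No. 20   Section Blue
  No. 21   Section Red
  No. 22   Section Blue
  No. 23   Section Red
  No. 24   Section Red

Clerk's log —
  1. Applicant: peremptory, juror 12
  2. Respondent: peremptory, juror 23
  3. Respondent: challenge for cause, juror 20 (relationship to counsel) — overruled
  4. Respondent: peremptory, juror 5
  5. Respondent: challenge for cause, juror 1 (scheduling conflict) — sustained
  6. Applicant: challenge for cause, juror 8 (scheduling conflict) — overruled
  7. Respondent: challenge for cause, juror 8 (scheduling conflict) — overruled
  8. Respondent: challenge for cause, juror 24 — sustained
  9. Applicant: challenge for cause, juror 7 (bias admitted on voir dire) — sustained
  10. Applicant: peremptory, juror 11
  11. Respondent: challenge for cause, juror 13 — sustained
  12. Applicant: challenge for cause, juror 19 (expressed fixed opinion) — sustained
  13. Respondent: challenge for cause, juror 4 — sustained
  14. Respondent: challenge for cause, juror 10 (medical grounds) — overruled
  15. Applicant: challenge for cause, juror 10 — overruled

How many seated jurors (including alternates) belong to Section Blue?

Removed: #1, #4, #5, #7, #11, #12, #13, #19, #23, #24.
Seated (9 incl. alternates): #2, #3, #6, #8, #9, #10, #14, #15, #16.
Of those, in Section Blue: #2, #3, #8, #9, #10, #16 → 6.

6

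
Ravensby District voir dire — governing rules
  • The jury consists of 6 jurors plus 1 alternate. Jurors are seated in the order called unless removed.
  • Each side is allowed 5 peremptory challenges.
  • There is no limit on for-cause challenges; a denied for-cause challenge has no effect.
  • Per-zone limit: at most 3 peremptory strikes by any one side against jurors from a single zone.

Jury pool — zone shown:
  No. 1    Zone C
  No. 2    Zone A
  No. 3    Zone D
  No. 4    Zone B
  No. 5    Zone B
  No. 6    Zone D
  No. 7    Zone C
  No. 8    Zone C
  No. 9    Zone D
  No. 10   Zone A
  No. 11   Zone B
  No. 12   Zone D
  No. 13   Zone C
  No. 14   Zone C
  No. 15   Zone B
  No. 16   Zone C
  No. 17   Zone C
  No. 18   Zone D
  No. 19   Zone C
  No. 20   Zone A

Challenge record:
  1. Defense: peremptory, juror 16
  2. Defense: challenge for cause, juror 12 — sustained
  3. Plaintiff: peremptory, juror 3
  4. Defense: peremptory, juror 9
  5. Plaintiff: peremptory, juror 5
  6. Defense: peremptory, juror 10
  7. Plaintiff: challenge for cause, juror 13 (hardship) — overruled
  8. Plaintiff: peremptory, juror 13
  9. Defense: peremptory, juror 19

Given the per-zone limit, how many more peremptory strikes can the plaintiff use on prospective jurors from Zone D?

2

Plaintiff peremptories so far: #3, #5, #13 — 3 of 5 used, 2 left overall.
Against Zone D: #3 — 1 used; per-zone cap 3 leaves 2.
Binding limit: min(2, 2) = 2.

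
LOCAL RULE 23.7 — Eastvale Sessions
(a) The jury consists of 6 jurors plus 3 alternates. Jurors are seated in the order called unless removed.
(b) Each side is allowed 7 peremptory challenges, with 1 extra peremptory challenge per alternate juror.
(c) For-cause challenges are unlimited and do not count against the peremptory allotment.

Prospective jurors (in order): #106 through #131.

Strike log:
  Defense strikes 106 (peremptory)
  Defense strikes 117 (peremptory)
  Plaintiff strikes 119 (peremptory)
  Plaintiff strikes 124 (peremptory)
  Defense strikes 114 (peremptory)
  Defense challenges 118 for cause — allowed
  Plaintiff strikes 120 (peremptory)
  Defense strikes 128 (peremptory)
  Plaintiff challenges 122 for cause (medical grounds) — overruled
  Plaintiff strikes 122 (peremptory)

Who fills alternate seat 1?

Removed: #106, #114, #117, #118, #119, #120, #122, #124, #128.
Seating in order: seats 1–6 → #107, #108, #109, #110, #111, #112; alternates → #113, #115, #116.
So alternate 1 is #113.

113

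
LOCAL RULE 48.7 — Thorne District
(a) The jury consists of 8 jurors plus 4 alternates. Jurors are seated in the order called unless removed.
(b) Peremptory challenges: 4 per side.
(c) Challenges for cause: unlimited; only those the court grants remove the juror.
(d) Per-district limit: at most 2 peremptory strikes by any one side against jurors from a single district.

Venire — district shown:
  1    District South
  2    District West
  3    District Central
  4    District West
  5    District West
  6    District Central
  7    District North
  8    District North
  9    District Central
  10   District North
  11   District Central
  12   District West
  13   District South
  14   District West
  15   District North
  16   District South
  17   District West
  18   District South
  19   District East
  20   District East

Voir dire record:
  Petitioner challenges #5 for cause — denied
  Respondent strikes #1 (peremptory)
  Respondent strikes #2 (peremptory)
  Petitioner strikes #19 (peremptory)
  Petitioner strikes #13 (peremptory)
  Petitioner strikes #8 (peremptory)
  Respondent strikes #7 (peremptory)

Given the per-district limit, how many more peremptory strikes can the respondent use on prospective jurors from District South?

Respondent peremptories so far: #1, #2, #7 — 3 of 4 used, 1 left overall.
Against District South: #1 — 1 used; per-district cap 2 leaves 1.
Binding limit: min(1, 1) = 1.

1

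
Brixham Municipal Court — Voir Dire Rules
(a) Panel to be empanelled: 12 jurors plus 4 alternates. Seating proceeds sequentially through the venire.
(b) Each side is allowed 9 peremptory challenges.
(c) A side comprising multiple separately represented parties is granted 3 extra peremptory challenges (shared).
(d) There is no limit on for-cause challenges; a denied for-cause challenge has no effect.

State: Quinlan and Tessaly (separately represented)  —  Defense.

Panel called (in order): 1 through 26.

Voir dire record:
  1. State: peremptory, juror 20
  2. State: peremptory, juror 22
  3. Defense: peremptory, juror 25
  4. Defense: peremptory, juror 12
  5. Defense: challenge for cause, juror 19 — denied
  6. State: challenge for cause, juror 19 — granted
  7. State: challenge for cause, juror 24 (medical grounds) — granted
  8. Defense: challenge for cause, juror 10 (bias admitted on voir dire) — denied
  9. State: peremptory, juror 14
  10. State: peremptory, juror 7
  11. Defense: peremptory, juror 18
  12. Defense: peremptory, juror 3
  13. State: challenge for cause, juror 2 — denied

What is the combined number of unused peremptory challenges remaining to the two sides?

State allotment: 9 base + 3 multi-party = 12. Defense allotment: 9.
State peremptories used: #20, #22, #14, #7 — 4 (for-cause on #19, #24, #2 don't count).
Defense peremptories used: #25, #12, #18, #3 — 4 (for-cause on #19, #10 don't count).
Remaining: (12 − 4) + (9 − 4) = 13.

13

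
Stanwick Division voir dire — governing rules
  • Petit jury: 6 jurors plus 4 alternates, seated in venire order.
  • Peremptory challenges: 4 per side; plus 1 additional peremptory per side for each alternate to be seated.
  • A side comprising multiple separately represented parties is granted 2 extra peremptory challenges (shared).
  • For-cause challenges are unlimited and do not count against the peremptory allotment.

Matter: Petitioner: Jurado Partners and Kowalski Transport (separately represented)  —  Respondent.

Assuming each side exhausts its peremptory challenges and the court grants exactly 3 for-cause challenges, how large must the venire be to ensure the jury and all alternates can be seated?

Seats to fill: 6 + 4 alternates = 10.
Peremptories — Petitioner: 4 + 1×4 + 2 = 10; Respondent: 4 + 1×4 = 8; total 18.
For-cause removals: 3.
Minimum venire: 10 + 18 + 3 = 31.

31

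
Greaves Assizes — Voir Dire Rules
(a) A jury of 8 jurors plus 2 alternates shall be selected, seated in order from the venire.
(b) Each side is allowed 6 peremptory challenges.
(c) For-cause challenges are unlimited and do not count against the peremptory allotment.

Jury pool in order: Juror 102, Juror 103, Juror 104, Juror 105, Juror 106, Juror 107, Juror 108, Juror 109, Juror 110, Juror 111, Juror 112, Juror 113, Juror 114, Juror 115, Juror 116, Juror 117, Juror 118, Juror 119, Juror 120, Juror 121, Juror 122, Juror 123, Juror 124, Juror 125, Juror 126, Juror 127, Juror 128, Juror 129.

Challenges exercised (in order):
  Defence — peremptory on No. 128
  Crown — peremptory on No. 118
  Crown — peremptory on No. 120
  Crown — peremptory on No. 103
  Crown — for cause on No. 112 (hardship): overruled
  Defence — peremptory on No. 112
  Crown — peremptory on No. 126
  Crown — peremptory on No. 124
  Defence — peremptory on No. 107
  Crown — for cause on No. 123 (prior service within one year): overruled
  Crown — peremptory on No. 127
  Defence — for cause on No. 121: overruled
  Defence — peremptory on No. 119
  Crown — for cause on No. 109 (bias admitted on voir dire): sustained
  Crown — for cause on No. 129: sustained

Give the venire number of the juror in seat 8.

113

Removed: #103, #107, #109, #112, #118, #119, #120, #124, #126, #127, #128, #129. (#121, #123 stay — for-cause denied.)
Filling seats in venire order through position 8: #102, #104, #105, #106, #108, #110, #111, #113.
So seat 8 is #113.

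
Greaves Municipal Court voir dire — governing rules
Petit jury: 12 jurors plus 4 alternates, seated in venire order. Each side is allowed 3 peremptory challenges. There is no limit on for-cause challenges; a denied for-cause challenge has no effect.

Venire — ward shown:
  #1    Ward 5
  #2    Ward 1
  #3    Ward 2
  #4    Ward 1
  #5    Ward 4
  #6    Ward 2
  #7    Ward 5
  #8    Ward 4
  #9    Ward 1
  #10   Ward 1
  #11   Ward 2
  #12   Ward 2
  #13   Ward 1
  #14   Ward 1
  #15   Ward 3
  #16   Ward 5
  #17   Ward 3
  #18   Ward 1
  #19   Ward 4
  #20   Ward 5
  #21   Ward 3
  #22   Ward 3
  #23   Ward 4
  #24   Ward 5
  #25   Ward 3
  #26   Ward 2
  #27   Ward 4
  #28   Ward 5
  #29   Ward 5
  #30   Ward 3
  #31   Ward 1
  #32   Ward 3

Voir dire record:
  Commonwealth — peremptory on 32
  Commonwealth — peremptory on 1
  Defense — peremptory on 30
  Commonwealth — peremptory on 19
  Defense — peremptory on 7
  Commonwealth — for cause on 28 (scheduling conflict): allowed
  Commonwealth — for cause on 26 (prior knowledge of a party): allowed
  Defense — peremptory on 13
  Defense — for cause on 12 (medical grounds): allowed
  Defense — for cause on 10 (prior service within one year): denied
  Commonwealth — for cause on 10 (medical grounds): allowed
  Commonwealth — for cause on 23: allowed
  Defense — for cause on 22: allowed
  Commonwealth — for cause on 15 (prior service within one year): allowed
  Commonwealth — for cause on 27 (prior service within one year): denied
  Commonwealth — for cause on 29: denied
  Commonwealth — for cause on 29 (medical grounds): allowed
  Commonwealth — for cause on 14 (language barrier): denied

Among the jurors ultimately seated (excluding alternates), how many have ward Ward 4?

Removed: #1, #7, #10, #12, #13, #15, #19, #22, #23, #26, #28, #29, #30, #32.
Seated jurors 1–12: #2, #3, #4, #5, #6, #8, #9, #11, #14, #16, #17, #18 (alternates #20, #21, #24, #25 not counted).
Of those, in Ward 4: #5, #8 → 2.

2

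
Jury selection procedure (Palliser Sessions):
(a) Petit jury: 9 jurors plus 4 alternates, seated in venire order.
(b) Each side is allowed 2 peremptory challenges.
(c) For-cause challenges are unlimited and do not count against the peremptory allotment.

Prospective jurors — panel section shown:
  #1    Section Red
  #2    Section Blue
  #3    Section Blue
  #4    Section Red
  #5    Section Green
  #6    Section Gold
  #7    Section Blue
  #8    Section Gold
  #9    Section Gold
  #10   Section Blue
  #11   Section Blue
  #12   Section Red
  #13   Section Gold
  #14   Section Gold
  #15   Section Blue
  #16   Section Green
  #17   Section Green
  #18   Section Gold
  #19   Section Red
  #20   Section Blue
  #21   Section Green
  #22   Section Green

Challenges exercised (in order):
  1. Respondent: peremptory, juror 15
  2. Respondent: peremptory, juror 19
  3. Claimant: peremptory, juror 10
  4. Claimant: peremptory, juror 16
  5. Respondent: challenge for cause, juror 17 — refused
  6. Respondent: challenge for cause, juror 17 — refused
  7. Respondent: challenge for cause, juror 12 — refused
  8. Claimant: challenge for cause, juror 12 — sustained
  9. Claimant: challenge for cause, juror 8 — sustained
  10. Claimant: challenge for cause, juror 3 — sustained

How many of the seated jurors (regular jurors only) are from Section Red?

Removed: #3, #8, #10, #12, #15, #16, #19.
Seated jurors 1–9: #1, #2, #4, #5, #6, #7, #9, #11, #13 (alternates #14, #17, #18, #20 not counted).
Of those, in Section Red: #1, #4 → 2.

2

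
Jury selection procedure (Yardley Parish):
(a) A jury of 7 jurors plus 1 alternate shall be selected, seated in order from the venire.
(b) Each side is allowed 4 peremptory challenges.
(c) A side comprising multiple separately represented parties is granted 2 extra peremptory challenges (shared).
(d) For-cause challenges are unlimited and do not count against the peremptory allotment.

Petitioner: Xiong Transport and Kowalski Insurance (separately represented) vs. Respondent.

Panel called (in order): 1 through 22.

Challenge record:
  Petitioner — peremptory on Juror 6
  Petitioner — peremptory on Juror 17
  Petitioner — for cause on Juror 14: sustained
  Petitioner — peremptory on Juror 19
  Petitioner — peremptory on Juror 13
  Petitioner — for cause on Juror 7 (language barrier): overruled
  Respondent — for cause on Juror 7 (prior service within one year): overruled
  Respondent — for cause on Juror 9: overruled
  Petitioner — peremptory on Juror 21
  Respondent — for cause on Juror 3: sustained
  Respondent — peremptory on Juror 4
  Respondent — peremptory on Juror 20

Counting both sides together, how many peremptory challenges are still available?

3

Petitioner allotment: 4 base + 2 multi-party = 6. Respondent allotment: 4.
Petitioner peremptories used: #6, #17, #19, #13, #21 — 5 (for-cause on #14, #7 don't count).
Respondent peremptories used: #4, #20 — 2 (for-cause on #7, #9, #3 don't count).
Remaining: (6 − 5) + (4 − 2) = 3.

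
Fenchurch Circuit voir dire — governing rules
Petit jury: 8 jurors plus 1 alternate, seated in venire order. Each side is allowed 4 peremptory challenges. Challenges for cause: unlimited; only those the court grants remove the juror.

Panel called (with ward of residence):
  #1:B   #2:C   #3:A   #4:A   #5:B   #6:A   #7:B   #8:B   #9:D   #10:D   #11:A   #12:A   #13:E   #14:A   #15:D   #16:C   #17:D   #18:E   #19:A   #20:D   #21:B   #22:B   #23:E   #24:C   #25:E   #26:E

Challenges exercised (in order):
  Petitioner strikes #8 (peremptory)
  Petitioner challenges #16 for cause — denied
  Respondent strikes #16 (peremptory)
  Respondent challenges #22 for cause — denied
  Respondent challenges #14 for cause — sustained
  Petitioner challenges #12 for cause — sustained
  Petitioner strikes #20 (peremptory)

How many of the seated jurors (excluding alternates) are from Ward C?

1

Removed: #8, #12, #14, #16, #20.
Seated jurors 1–8: #1, #2, #3, #4, #5, #6, #7, #9 (alternates #10 not counted).
Of those, in Ward C: #2 → 1.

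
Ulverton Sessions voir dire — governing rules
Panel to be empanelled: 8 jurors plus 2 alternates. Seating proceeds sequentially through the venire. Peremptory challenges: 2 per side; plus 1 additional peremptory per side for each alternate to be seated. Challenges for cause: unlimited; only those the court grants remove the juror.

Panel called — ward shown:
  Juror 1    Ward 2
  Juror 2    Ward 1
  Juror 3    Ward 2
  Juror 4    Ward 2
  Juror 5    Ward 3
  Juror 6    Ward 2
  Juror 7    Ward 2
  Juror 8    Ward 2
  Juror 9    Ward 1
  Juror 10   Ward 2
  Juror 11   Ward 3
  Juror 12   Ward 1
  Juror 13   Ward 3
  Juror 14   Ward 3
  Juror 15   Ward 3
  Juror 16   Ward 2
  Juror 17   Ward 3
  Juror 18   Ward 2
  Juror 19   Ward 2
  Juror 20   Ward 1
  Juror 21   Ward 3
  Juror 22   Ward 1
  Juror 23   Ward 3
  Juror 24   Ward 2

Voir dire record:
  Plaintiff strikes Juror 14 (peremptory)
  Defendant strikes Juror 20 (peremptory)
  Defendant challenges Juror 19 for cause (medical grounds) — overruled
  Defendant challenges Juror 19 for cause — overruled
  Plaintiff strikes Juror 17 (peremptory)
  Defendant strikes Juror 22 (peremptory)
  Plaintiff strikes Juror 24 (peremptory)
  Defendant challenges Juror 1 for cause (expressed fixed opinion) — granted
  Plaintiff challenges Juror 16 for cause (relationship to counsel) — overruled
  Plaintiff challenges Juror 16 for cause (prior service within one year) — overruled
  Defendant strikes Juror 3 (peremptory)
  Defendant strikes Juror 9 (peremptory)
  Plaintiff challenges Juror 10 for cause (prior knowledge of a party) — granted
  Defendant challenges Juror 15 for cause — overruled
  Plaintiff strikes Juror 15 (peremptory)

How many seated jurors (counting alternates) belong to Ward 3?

Removed: #1, #3, #9, #10, #14, #15, #17, #20, #22, #24.
Seated (10 incl. alternates): #2, #4, #5, #6, #7, #8, #11, #12, #13, #16.
Of those, in Ward 3: #5, #11, #13 → 3.

3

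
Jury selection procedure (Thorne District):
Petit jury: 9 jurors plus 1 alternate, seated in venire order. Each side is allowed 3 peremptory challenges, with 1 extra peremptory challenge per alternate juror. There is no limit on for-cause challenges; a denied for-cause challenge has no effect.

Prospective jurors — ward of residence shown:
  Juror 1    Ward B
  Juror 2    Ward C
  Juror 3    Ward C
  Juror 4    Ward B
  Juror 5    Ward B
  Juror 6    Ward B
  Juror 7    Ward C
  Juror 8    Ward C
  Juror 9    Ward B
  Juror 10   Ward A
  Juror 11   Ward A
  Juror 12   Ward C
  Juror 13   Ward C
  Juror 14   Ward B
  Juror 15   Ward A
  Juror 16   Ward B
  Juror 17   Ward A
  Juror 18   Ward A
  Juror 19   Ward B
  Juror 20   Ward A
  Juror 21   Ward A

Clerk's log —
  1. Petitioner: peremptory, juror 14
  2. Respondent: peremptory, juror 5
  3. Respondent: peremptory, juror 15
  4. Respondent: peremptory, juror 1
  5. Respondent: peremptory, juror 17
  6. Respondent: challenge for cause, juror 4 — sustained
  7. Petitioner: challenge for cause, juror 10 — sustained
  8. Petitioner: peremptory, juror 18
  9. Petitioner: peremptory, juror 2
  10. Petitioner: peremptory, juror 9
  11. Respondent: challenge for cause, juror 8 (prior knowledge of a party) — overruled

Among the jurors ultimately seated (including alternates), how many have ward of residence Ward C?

Removed: #1, #2, #4, #5, #9, #10, #14, #15, #17, #18.
Seated (10 incl. alternates): #3, #6, #7, #8, #11, #12, #13, #16, #19, #20.
Of those, in Ward C: #3, #7, #8, #12, #13 → 5.

5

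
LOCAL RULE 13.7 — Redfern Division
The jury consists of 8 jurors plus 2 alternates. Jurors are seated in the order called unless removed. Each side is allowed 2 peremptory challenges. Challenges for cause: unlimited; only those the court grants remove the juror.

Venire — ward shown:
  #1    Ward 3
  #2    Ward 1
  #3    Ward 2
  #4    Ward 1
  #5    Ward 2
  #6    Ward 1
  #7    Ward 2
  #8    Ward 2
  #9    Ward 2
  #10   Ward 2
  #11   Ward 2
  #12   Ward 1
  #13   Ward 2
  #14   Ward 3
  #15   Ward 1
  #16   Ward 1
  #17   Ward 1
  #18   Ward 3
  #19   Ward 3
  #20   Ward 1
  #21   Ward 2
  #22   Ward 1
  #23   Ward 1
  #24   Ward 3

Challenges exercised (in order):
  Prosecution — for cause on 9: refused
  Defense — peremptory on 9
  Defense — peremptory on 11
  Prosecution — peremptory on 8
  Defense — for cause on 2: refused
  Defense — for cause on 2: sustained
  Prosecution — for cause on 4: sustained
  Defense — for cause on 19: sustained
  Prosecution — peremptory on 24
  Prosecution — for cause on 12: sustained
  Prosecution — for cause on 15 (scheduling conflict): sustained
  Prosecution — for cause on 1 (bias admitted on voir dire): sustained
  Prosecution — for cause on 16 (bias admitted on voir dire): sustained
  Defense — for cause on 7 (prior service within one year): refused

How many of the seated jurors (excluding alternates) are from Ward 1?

2

Removed: #1, #2, #4, #8, #9, #11, #12, #15, #16, #19, #24.
Seated jurors 1–8: #3, #5, #6, #7, #10, #13, #14, #17 (alternates #18, #20 not counted).
Of those, in Ward 1: #6, #17 → 2.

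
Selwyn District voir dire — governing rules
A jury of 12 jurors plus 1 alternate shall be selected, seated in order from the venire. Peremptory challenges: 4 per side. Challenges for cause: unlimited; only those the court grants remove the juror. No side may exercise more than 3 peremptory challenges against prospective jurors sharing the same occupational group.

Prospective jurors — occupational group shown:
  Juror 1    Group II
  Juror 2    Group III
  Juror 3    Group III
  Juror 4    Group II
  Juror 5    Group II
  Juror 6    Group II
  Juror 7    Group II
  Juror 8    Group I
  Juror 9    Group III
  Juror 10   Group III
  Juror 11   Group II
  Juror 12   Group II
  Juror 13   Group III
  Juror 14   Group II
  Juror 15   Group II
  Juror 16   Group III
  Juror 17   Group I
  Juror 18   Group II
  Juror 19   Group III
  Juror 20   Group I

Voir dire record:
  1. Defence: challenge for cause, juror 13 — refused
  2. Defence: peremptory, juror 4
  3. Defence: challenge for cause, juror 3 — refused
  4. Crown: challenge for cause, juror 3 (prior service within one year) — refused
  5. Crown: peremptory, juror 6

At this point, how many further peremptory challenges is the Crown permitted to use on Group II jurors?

2

Crown peremptories so far: #6 — 1 of 4 used, 3 left overall.
Against Group II: #6 — 1 used; per-group cap 3 leaves 2.
Binding limit: min(3, 2) = 2.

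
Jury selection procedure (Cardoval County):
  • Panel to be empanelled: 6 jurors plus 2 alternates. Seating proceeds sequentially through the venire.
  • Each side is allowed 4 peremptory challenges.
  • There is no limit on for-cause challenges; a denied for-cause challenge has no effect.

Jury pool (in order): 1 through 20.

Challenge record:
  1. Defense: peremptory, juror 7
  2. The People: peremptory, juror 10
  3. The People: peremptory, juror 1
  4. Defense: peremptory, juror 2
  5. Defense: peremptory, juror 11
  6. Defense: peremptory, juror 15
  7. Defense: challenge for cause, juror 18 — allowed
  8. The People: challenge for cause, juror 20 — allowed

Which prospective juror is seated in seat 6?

9

Removed: #1, #2, #7, #10, #11, #15, #18, #20.
Seating in order: seats 1–6 → #3, #4, #5, #6, #8, #9; alternates → #12, #13.
So seat 6 is #9.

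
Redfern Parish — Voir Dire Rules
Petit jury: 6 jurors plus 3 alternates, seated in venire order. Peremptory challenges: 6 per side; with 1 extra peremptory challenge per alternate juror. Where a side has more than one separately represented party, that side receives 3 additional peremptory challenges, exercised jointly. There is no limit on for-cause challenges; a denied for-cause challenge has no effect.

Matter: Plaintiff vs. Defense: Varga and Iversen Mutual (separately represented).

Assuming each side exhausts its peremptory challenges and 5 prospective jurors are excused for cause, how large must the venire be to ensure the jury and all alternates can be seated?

Seats to fill: 6 + 3 alternates = 9.
Peremptories — Plaintiff: 6 + 1×3 = 9; Defense: 6 + 1×3 + 3 = 12; total 21.
For-cause removals: 5.
Minimum venire: 9 + 21 + 5 = 35.

35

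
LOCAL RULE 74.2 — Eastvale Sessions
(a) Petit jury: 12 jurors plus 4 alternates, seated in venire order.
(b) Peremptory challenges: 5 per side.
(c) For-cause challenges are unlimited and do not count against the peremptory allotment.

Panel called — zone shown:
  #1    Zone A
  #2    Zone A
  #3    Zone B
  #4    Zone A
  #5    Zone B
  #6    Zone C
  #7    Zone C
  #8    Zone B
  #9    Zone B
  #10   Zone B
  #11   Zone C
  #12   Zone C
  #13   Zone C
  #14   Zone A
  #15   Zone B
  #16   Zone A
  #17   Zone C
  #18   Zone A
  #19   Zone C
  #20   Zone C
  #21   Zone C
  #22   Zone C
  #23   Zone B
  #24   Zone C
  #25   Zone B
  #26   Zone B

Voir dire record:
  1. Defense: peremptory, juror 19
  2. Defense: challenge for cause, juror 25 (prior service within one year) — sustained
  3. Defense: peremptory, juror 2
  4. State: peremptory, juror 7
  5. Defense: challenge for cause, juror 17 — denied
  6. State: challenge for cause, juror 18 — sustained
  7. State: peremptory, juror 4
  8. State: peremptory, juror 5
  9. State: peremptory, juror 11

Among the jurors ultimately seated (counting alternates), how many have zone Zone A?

3

Removed: #2, #4, #5, #7, #11, #18, #19, #25.
Seated (16 incl. alternates): #1, #3, #6, #8, #9, #10, #12, #13, #14, #15, #16, #17, #20, #21, #22, #23.
Of those, in Zone A: #1, #14, #16 → 3.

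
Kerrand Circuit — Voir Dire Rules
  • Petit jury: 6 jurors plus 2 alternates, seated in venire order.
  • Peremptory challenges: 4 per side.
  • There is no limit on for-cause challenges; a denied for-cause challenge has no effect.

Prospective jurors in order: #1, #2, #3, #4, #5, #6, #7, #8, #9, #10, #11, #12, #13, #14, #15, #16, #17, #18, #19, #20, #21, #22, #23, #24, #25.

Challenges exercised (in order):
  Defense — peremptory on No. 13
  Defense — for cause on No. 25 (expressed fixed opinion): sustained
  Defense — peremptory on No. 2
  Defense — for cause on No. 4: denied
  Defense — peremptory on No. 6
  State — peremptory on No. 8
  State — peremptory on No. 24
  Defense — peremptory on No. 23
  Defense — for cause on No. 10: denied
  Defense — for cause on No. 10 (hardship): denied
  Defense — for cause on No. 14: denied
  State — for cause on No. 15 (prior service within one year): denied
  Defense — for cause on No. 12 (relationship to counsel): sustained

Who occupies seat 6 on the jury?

Removed: #2, #6, #8, #12, #13, #23, #24, #25. (#4, #10, #14, #15 stay — for-cause denied.)
Filling seats in venire order through position 6: #1, #3, #4, #5, #7, #9.
So seat 6 is #9.

9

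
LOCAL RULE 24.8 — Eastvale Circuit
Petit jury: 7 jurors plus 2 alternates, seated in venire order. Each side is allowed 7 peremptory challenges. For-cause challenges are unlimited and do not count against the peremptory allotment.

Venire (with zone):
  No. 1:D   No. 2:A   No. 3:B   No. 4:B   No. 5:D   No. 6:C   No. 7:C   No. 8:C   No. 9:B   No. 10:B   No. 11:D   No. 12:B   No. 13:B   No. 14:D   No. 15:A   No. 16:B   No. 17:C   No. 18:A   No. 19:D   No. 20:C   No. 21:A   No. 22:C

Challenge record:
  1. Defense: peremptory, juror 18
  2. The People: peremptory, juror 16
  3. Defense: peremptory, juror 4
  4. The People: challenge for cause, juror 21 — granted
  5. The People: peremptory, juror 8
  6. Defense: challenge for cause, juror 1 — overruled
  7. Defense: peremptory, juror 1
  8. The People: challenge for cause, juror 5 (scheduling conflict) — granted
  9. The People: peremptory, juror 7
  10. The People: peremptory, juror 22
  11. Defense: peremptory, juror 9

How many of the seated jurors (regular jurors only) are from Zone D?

Removed: #1, #4, #5, #7, #8, #9, #16, #18, #21, #22.
Seated jurors 1–7: #2, #3, #6, #10, #11, #12, #13 (alternates #14, #15 not counted).
Of those, in Zone D: #11 → 1.

1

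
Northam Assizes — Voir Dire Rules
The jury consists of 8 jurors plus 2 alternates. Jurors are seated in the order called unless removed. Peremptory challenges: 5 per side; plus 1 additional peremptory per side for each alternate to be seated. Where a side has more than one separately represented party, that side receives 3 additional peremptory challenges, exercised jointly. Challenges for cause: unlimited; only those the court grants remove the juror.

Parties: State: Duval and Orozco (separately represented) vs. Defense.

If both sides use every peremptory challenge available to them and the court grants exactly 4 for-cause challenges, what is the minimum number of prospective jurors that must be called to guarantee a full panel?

Seats to fill: 8 + 2 alternates = 10.
Peremptories — State: 5 + 1×2 + 3 = 10; Defense: 5 + 1×2 = 7; total 17.
For-cause removals: 4.
Minimum venire: 10 + 17 + 4 = 31.

31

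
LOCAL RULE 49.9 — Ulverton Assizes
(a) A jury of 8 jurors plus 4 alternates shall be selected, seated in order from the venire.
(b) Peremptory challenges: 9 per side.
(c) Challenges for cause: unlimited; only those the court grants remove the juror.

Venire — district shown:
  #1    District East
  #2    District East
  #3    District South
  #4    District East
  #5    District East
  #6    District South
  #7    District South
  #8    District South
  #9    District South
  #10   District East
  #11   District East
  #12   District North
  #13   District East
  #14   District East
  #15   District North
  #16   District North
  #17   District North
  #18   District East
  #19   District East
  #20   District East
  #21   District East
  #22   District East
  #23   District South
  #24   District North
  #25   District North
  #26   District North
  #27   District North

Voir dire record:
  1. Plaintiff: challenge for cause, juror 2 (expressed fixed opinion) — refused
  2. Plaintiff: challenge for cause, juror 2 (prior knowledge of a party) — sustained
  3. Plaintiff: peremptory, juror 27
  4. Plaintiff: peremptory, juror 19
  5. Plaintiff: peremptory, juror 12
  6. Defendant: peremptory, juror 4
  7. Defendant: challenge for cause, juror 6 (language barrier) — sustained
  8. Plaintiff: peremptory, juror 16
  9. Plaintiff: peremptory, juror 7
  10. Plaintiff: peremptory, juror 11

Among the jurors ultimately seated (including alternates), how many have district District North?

2

Removed: #2, #4, #6, #7, #11, #12, #16, #19, #27.
Seated (12 incl. alternates): #1, #3, #5, #8, #9, #10, #13, #14, #15, #17, #18, #20.
Of those, in District North: #15, #17 → 2.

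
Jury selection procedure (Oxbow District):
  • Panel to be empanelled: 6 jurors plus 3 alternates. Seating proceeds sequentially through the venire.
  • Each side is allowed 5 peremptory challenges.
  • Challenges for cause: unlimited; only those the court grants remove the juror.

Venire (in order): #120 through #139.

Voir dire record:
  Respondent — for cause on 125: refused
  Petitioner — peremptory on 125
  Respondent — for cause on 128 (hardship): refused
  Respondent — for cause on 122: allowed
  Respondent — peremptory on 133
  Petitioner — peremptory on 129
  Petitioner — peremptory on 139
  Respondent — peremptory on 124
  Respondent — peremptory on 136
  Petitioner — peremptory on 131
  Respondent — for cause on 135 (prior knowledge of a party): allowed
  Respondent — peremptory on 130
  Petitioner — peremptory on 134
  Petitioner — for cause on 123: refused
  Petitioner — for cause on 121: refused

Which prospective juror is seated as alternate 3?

138

Removed: #122, #124, #125, #129, #130, #131, #133, #134, #135, #136, #139. (#121, #123, #128 stay — for-cause denied.)
Seating in order: seats 1–6 → #120, #121, #123, #126, #127, #128; alternates → #132, #137, #138.
So alternate 3 is #138.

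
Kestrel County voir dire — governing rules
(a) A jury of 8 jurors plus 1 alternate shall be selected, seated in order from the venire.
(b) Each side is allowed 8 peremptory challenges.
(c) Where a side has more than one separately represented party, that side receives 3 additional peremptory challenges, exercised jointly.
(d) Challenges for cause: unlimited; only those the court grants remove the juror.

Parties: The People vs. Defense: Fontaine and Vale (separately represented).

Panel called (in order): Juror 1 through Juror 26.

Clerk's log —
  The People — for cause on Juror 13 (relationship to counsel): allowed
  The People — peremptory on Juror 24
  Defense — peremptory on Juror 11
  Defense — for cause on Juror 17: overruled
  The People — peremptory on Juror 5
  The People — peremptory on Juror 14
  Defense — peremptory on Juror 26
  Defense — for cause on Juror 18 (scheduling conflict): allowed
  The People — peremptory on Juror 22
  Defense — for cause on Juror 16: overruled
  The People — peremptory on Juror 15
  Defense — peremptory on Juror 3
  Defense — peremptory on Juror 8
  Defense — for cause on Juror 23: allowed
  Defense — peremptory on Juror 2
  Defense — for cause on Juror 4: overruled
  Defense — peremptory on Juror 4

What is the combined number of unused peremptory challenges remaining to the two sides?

The People allotment: 8. Defense allotment: 8 base + 3 multi-party = 11.
The People peremptories used: #24, #5, #14, #22, #15 — 5 (the for-cause on #13 doesn't count).
Defense peremptories used: #11, #26, #3, #8, #2, #4 — 6 (for-cause on #17, #18, #16, #23, #4 don't count).
Remaining: (8 − 5) + (11 − 6) = 8.

8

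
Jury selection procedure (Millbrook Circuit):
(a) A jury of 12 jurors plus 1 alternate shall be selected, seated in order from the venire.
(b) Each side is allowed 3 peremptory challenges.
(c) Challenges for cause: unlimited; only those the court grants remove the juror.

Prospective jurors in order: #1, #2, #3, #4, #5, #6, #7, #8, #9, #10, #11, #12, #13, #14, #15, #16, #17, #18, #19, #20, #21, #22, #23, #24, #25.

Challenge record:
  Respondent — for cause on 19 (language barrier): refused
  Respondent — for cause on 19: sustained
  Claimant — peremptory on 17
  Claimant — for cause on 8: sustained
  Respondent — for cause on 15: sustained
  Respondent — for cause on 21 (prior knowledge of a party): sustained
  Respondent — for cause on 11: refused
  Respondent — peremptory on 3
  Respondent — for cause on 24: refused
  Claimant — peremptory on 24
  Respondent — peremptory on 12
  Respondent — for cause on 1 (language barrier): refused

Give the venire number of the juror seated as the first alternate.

Removed: #3, #8, #12, #15, #17, #19, #21, #24. (#1, #11 stay — for-cause denied.)
Seating in order: seats 1–12 → #1, #2, #4, #5, #6, #7, #9, #10, #11, #13, #14, #16; alternates → #18.
So alternate 1 is #18.

18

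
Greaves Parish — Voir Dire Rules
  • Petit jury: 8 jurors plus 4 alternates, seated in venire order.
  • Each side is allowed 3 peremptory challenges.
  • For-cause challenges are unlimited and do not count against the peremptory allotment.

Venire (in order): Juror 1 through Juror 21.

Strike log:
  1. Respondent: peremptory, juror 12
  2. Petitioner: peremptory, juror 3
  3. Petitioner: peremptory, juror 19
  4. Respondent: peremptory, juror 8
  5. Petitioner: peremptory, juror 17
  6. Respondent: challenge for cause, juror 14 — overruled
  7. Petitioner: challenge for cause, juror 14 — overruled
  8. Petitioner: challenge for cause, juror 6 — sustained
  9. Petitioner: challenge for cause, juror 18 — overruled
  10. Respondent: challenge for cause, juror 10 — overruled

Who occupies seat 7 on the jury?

Removed: #3, #6, #8, #12, #17, #19. (#10, #14, #18 stay — for-cause denied.)
Seating in order: seats 1–8 → #1, #2, #4, #5, #7, #9, #10, #11; alternates → #13, #14, #15, #16.
So seat 7 is #10.

10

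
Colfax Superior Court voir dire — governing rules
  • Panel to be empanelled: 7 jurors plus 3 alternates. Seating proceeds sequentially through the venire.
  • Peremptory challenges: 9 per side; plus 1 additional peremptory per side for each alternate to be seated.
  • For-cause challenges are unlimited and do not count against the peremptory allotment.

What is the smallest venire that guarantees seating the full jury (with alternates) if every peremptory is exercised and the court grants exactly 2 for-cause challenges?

Seats to fill: 7 + 3 alternates = 10.
Peremptories: 9 + 1×3 = 12 per side × 2 sides = 24.
For-cause removals: 2.
Minimum venire: 10 + 24 + 2 = 36.

36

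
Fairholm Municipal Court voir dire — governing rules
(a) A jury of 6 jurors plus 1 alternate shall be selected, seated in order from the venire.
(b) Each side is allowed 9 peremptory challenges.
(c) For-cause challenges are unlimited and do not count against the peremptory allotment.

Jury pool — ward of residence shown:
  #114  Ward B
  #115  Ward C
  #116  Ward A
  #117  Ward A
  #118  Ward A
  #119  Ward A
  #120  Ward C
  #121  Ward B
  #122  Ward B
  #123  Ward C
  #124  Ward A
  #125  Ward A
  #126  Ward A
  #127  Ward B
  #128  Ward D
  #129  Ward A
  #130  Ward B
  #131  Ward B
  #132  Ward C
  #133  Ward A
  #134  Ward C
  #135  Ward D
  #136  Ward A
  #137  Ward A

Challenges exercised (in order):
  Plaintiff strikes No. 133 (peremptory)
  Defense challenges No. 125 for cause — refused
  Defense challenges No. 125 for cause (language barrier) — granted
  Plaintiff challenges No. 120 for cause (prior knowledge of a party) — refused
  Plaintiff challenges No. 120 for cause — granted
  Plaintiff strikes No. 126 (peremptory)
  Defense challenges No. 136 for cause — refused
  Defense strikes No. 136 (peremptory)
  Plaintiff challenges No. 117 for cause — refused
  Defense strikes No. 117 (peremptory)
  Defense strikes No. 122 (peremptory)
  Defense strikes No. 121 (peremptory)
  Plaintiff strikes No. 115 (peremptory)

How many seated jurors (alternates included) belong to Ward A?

4

Removed: #115, #117, #120, #121, #122, #125, #126, #133, #136.
Seated (7 incl. alternates): #114, #116, #118, #119, #123, #124, #127.
Of those, in Ward A: #116, #118, #119, #124 → 4.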